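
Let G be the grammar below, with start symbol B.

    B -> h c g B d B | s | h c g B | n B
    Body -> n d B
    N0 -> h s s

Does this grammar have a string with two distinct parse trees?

Ambiguous

Witness: h c g h c g s d s

Derivation 1: B ⇒ h c g B d B ⇒ h c g h c g B d B ⇒ h c g h c g s d B ⇒ h c g h c g s d s
Derivation 2: B ⇒ h c g B ⇒ h c g h c g B d B ⇒ h c g h c g s d B ⇒ h c g h c g s d s

Two distinct leftmost derivations for the same string.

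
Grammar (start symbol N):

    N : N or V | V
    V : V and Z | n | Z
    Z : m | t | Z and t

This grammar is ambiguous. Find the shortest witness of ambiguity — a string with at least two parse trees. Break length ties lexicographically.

length 1: no string has ≥2 trees
length 3: m and t has 2 parse trees

Two derivations of m and t:
  N ⇒ V ⇒ V and Z ⇒ Z and Z ⇒ m and Z ⇒ m and t
  N ⇒ V ⇒ Z ⇒ Z and t ⇒ m and t

m and t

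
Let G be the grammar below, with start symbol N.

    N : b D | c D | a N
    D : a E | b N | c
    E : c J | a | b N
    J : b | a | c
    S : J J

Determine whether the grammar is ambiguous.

Unambiguous

Only N, D, E, J are reachable from N; ignoring the rest: The reachable rules are right-linear with at most one rule per (nonterminal, next-terminal) pair. Each input token forces the next rule, so parsing is deterministic.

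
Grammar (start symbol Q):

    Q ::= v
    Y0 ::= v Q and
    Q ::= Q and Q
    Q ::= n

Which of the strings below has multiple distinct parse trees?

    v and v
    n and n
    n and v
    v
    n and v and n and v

v and v: 1 tree
n and n: 1 tree
n and v: 1 tree
v: 1 tree
n and v and n and v: 5 trees

n and v and n and v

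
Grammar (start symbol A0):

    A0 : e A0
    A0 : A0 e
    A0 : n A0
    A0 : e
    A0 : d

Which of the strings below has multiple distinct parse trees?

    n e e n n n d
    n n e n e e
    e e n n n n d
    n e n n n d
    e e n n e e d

n n e n e e

n e e n n n d: 1 tree
n n e n e e: 6 trees
e e n n n n d: 1 tree
n e n n n d: 1 tree
e e n n e e d: 1 tree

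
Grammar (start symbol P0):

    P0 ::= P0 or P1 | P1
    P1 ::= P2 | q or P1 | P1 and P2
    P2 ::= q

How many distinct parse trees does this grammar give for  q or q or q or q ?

Parse trees for q or q or q or q:
  [P0 [P0 [P1 [P2 q]]] or [P1 q or [P1 q or [P1 [P2 q]]]]]
  [P0 [P0 [P0 [P1 [P2 q]]] or [P1 [P2 q]]] or [P1 q or [P1 [P2 q]]]]
  [P0 [P0 [P1 q or [P1 [P2 q]]]] or [P1 q or [P1 [P2 q]]]]
  [P0 [P0 [P0 [P1 [P2 q]]] or [P1 q or [P1 [P2 q]]]] or [P1 [P2 q]]]
  [P0 [P0 [P0 [P0 [P1 [P2 q]]] or [P1 [P2 q]]] or [P1 [P2 q]]] or [P1 [P2 q]]]
  [P0 [P0 [P0 [P1 q or [P1 [P2 q]]]] or [P1 [P2 q]]] or [P1 [P2 q]]]
  [P0 [P0 [P1 q or [P1 q or [P1 [P2 q]]]]] or [P1 [P2 q]]]
  [P0 [P1 q or [P1 q or [P1 q or [P1 [P2 q]]]]]]

8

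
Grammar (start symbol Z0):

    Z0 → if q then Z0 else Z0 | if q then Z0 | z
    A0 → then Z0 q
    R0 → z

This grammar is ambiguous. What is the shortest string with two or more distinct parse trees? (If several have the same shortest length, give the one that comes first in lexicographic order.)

if q then if q then z else z

length 1: no string has ≥2 trees
length 4: no string has ≥2 trees
length 6: no string has ≥2 trees
length 7: no string has ≥2 trees
length 9: if q then if q then z else z has 2 parse trees

Two derivations of if q then if q then z else z:
  Z0 ⇒ if q then Z0 else Z0 ⇒ if q then if q then Z0 else Z0 ⇒ if q then if q then z else Z0 ⇒ if q then if q then z else z
  Z0 ⇒ if q then Z0 ⇒ if q then if q then Z0 else Z0 ⇒ if q then if q then z else Z0 ⇒ if q then if q then z else z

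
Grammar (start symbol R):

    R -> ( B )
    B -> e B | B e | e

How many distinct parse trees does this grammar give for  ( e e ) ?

Parse trees for ( e e ):
  [R ( [B e [B e]] )]
  [R ( [B [B e] e] )]

2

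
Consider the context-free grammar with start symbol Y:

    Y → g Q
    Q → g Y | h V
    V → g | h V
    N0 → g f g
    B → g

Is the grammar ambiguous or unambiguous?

Unambiguous

(N0, B are unreachable from Y, so their rules don't affect L(Y).) Each reachable nonterminal has at most one production per leading terminal, and all productions are right-linear; the derivation is determined token-by-token.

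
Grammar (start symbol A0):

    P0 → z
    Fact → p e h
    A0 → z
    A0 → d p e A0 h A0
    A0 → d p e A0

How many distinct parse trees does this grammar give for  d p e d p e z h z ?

Parse trees for d p e d p e z h z:
  [A0 d p e [A0 d p e [A0 z]] h [A0 z]]
  [A0 d p e [A0 d p e [A0 z] h [A0 z]]]

2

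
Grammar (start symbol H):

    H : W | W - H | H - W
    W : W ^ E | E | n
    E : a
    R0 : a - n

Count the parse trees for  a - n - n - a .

8

Parse trees for a - n - n - a:
  [H [W [E a]] - [H [W n] - [H [W n] - [H [W [E a]]]]]]
  [H [W [E a]] - [H [W n] - [H [H [W n]] - [W [E a]]]]]
  [H [W [E a]] - [H [H [W n] - [H [W n]]] - [W [E a]]]]
  [H [W [E a]] - [H [H [H [W n]] - [W n]] - [W [E a]]]]
  [H [H [W [E a]] - [H [W n] - [H [W n]]]] - [W [E a]]]
  [H [H [W [E a]] - [H [H [W n]] - [W n]]] - [W [E a]]]
  [H [H [H [W [E a]] - [H [W n]]] - [W n]] - [W [E a]]]
  [H [H [H [H [W [E a]]] - [W n]] - [W n]] - [W [E a]]]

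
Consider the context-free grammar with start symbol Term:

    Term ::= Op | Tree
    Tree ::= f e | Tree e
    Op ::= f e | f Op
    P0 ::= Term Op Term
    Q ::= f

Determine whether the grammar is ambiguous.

Witness: f e

Derivation 1: Term ⇒ Op ⇒ f e
Derivation 2: Term ⇒ Tree ⇒ f e

Two distinct leftmost derivations for the same string.

Ambiguous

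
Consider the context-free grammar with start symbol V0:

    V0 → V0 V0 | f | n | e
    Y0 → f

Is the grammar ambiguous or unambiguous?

Ambiguous

Witness: e e e

Derivation 1: V0 ⇒ V0 V0 ⇒ V0 V0 V0 ⇒ e V0 V0 ⇒ e e V0 ⇒ e e e
Derivation 2: V0 ⇒ V0 V0 ⇒ e V0 ⇒ e V0 V0 ⇒ e e V0 ⇒ e e e

Two distinct leftmost derivations for the same string.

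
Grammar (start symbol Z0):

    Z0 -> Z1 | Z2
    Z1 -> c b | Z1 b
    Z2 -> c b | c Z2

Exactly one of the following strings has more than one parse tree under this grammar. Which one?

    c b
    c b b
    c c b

c b

c b: 2 trees
c b b: 1 tree
c c b: 1 tree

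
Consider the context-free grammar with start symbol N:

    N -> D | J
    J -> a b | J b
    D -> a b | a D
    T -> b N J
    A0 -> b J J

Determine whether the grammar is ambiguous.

Witness: a b

Derivation 1: N ⇒ D ⇒ a b
Derivation 2: N ⇒ J ⇒ a b

Two distinct leftmost derivations for the same string.

Ambiguous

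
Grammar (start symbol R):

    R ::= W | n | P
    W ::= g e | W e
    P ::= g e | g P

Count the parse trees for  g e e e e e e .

1

Parse trees for g e e e e e e:
  [R [W [W [W [W [W [W g e] e] e] e] e] e]]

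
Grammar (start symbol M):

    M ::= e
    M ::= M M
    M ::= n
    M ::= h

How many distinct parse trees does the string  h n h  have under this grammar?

Parse trees for h n h:
  [M [M h] [M [M n] [M h]]]
  [M [M [M h] [M n]] [M h]]

2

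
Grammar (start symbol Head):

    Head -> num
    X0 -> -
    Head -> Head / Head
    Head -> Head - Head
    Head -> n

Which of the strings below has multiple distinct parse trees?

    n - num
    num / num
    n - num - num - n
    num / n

n - num: 1 tree
num / num: 1 tree
n - num - num - n: 5 trees
num / n: 1 tree

n - num - num - n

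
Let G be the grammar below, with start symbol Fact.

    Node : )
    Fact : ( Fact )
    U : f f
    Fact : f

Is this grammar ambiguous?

Unambiguous

Only Fact is reachable from Fact; ignoring the rest: Each string is a nest of matched brackets around a single atom. An opening bracket forces the recursive rule; an atom forces the base rule.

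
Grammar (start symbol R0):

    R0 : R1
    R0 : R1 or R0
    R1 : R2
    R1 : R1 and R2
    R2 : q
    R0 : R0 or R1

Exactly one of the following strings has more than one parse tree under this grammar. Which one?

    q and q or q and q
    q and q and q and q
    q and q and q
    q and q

q and q or q and q

q and q or q and q: 2 trees
q and q and q and q: 1 tree
q and q and q: 1 tree
q and q: 1 tree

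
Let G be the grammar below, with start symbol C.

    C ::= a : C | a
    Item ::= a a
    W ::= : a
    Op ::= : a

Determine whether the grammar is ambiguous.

Unambiguous

Only C is reachable from C; ignoring the rest: Right-recursive list with a separator: after each atom, whether the separator follows determines the rule. One parse per string.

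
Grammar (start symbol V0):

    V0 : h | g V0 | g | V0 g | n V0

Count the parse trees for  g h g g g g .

5

Parse trees for g h g g g g:
  [V0 g [V0 [V0 [V0 [V0 [V0 h] g] g] g] g]]
  [V0 [V0 g [V0 [V0 [V0 [V0 h] g] g] g]] g]
  [V0 [V0 [V0 g [V0 [V0 [V0 h] g] g]] g] g]
  [V0 [V0 [V0 [V0 g [V0 [V0 h] g]] g] g] g]
  [V0 [V0 [V0 [V0 [V0 g [V0 h]] g] g] g] g]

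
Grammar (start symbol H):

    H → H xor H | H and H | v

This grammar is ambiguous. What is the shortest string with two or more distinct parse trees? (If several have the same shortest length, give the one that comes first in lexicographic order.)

v and v and v

length 1: no string has ≥2 trees
length 3: no string has ≥2 trees
length 5: v and v and v has 2 parse trees

Two derivations of v and v and v:
  H ⇒ H and H ⇒ H and H and H ⇒ v and H and H ⇒ v and v and H ⇒ v and v and v
  H ⇒ H and H ⇒ v and H ⇒ v and H and H ⇒ v and v and H ⇒ v and v and v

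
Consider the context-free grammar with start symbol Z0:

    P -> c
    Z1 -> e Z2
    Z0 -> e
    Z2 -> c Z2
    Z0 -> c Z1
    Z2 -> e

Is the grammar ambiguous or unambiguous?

Unambiguous

(P is unreachable from Z0, so its rules don't affect L(Z0).) Restricted to the reachable nonterminals, every rule has the form A → t or A → t B, and no two rules for the same A share a first terminal. The grammar encodes a DFA — one run per string.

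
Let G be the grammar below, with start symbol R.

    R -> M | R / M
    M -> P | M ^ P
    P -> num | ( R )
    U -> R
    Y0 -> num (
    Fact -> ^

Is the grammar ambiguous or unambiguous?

Unambiguous

(U, Y0, Fact are unreachable from R, so their rules don't affect L(R).) This is a standard precedence ladder (R over M over P), with each level left-recursive on its own operator ('/' at R, '^' at M). That structure is LR(1), hence unambiguous.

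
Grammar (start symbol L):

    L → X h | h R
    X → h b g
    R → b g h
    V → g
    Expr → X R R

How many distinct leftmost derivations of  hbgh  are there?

Parse trees for hbgh:
  [L [X h b g] h]
  [L h [R b g h]]

2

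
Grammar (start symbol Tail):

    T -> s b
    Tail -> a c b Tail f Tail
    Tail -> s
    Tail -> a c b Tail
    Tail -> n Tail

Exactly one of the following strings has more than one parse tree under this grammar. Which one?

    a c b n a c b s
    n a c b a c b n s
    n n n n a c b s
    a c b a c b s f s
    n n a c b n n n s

a c b a c b s f s

a c b n a c b s: 1 tree
n a c b a c b n s: 1 tree
n n n n a c b s: 1 tree
a c b a c b s f s: 2 trees
n n a c b n n n s: 1 tree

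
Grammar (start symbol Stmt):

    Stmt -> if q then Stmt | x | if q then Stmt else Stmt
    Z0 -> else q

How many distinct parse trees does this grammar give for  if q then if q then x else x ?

2

Parse trees for if q then if q then x else x:
  [Stmt if q then [Stmt if q then [Stmt x] else [Stmt x]]]
  [Stmt if q then [Stmt if q then [Stmt x]] else [Stmt x]]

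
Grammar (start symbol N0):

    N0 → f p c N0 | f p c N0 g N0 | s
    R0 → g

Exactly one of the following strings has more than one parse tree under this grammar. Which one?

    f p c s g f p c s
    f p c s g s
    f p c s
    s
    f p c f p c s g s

f p c s g f p c s: 1 tree
f p c s g s: 1 tree
f p c s: 1 tree
s: 1 tree
f p c f p c s g s: 2 trees

f p c f p c s g s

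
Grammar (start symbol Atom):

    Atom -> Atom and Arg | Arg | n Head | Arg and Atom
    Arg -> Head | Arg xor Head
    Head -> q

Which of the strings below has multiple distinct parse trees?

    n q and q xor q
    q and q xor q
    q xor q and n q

n q and q xor q: 1 tree
q and q xor q: 2 trees
q xor q and n q: 1 tree

q and q xor q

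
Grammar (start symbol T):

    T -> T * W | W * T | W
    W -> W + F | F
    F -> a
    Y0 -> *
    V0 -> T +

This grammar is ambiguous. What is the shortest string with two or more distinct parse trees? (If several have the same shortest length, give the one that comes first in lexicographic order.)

length 1: no string has ≥2 trees
length 3: a * a has 2 parse trees

Two derivations of a * a:
  T ⇒ T * W ⇒ W * W ⇒ F * W ⇒ a * W ⇒ a * F ⇒ a * a
  T ⇒ W * T ⇒ F * T ⇒ a * T ⇒ a * W ⇒ a * F ⇒ a * a

a * a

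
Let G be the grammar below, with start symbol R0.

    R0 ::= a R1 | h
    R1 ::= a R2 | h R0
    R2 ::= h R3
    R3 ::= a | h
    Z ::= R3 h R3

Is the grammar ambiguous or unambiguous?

Unambiguous

(Z is unreachable from R0, so its rules don't affect L(R0).) Each reachable nonterminal has at most one production per leading terminal, and all productions are right-linear; the derivation is determined token-by-token.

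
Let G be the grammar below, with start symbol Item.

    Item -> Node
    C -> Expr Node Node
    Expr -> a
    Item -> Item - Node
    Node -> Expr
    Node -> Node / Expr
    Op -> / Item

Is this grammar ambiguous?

Only Item, Node, Expr are reachable from Item; ignoring the rest: The grammar is stratified — Item handles '-' (left-recursive), Node handles '/', Expr atoms. Each operator has a fixed associativity and precedence level, so every string has one parse.

Unambiguous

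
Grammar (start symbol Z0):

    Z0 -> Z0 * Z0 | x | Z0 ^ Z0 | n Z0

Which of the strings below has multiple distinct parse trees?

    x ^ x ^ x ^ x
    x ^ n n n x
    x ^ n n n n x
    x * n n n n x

x ^ x ^ x ^ x

x ^ x ^ x ^ x: 5 trees
x ^ n n n x: 1 tree
x ^ n n n n x: 1 tree
x * n n n n x: 1 tree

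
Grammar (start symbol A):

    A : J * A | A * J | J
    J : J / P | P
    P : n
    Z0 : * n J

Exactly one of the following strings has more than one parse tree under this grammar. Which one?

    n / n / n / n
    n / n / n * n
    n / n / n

n / n / n * n

n / n / n / n: 1 tree
n / n / n * n: 2 trees
n / n / n: 1 tree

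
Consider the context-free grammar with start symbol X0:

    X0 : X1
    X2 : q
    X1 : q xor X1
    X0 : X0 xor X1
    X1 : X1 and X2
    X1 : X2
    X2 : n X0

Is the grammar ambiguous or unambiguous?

Ambiguous

Witness: q xor q

Derivation 1: X0 ⇒ X1 ⇒ q xor X1 ⇒ q xor X2 ⇒ q xor q
Derivation 2: X0 ⇒ X0 xor X1 ⇒ X1 xor X1 ⇒ X2 xor X1 ⇒ q xor X1 ⇒ q xor X2 ⇒ q xor q

Two distinct leftmost derivations for the same string.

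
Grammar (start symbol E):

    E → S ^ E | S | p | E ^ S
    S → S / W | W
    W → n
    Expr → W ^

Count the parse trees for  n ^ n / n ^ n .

Parse trees for n ^ n / n ^ n:
  [E [S [W n]] ^ [E [S [S [W n]] / [W n]] ^ [E [S [W n]]]]]
  [E [S [W n]] ^ [E [E [S [S [W n]] / [W n]]] ^ [S [W n]]]]
  [E [E [S [W n]] ^ [E [S [S [W n]] / [W n]]]] ^ [S [W n]]]
  [E [E [E [S [W n]]] ^ [S [S [W n]] / [W n]]] ^ [S [W n]]]

4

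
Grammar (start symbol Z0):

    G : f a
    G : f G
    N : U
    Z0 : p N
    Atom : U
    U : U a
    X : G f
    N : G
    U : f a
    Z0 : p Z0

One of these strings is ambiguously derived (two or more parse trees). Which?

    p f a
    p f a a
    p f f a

p f a: 2 trees
p f a a: 1 tree
p f f a: 1 tree

p f a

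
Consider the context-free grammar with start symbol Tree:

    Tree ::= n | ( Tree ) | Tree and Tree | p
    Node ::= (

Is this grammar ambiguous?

Ambiguous

Witness: n and n and n

Derivation 1: Tree ⇒ Tree and Tree ⇒ n and Tree ⇒ n and Tree and Tree ⇒ n and n and Tree ⇒ n and n and n
Derivation 2: Tree ⇒ Tree and Tree ⇒ Tree and Tree and Tree ⇒ n and Tree and Tree ⇒ n and n and Tree ⇒ n and n and n

Two distinct leftmost derivations for the same string.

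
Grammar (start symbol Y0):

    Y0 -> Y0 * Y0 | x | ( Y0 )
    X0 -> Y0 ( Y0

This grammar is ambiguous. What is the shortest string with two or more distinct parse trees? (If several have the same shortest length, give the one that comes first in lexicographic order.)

length 1: no string has ≥2 trees
length 3: no string has ≥2 trees
length 5: x * x * x has 2 parse trees

Two derivations of x * x * x:
  Y0 ⇒ Y0 * Y0 ⇒ Y0 * Y0 * Y0 ⇒ x * Y0 * Y0 ⇒ x * x * Y0 ⇒ x * x * x
  Y0 ⇒ Y0 * Y0 ⇒ x * Y0 ⇒ x * Y0 * Y0 ⇒ x * x * Y0 ⇒ x * x * x

x * x * x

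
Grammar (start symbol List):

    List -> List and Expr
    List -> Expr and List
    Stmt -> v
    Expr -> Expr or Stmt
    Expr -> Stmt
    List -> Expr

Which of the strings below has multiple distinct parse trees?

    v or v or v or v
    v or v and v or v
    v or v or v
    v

v or v and v or v

v or v or v or v: 1 tree
v or v and v or v: 2 trees
v or v or v: 1 tree
v: 1 tree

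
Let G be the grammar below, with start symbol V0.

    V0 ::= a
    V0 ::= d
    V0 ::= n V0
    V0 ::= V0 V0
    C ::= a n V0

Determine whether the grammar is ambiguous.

Ambiguous

Witness: a a a

Derivation 1: V0 ⇒ V0 V0 ⇒ a V0 ⇒ a V0 V0 ⇒ a a V0 ⇒ a a a
Derivation 2: V0 ⇒ V0 V0 ⇒ V0 V0 V0 ⇒ a V0 V0 ⇒ a a V0 ⇒ a a a

Two distinct leftmost derivations for the same string.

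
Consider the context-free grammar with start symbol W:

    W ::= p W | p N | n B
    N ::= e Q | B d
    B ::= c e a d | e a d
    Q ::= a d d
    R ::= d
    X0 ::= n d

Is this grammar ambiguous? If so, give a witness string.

Witness: p e a d d

Derivation 1: W ⇒ p N ⇒ p e Q ⇒ p e a d d
Derivation 2: W ⇒ p N ⇒ p B d ⇒ p e a d d

Two distinct leftmost derivations for the same string.

Ambiguous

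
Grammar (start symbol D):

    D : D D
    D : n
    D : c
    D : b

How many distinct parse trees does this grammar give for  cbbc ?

Parse trees for cbbc:
  [D [D c] [D [D b] [D [D b] [D c]]]]
  [D [D c] [D [D [D b] [D b]] [D c]]]
  [D [D [D c] [D b]] [D [D b] [D c]]]
  [D [D [D c] [D [D b] [D b]]] [D c]]
  [D [D [D [D c] [D b]] [D b]] [D c]]

5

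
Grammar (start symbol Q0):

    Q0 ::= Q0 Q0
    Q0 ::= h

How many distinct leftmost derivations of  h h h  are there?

2

Parse trees for h h h:
  [Q0 [Q0 h] [Q0 [Q0 h] [Q0 h]]]
  [Q0 [Q0 [Q0 h] [Q0 h]] [Q0 h]]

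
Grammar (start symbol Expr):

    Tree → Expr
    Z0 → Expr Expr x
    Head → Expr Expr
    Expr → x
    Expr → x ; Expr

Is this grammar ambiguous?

Only Expr is reachable from Expr; ignoring the rest: Right-recursive list with a separator: after each atom, whether the separator follows determines the rule. One parse per string.

Unambiguous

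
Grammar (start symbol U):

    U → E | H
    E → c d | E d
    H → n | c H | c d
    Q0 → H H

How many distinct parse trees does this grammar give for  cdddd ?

1

Parse trees for cdddd:
  [U [E [E [E [E c d] d] d] d]]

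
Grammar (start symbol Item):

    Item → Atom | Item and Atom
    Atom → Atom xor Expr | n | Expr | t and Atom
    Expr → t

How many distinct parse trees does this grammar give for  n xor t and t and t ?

2

Parse trees for n xor t and t and t:
  [Item [Item [Atom [Atom n] xor [Expr t]]] and [Atom t and [Atom [Expr t]]]]
  [Item [Item [Item [Atom [Atom n] xor [Expr t]]] and [Atom [Expr t]]] and [Atom [Expr t]]]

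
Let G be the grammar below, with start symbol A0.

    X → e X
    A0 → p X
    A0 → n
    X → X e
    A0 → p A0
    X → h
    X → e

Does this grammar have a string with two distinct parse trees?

Witness: p e e

Derivation 1: A0 ⇒ p X ⇒ p e X ⇒ p e e
Derivation 2: A0 ⇒ p X ⇒ p X e ⇒ p e e

Two distinct leftmost derivations for the same string.

Ambiguous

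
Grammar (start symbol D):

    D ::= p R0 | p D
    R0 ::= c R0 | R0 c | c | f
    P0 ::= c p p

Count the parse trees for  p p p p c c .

Parse trees for p p p p c c:
  [D p [D p [D p [D p [R0 c [R0 c]]]]]]
  [D p [D p [D p [D p [R0 [R0 c] c]]]]]

2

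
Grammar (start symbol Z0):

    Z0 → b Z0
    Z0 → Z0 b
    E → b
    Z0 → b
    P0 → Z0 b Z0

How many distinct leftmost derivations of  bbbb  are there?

8

Parse trees for bbbb:
  [Z0 b [Z0 b [Z0 b [Z0 b]]]]
  [Z0 b [Z0 b [Z0 [Z0 b] b]]]
  [Z0 b [Z0 [Z0 b [Z0 b]] b]]
  [Z0 b [Z0 [Z0 [Z0 b] b] b]]
  [Z0 [Z0 b [Z0 b [Z0 b]]] b]
  [Z0 [Z0 b [Z0 [Z0 b] b]] b]
  [Z0 [Z0 [Z0 b [Z0 b]] b] b]
  [Z0 [Z0 [Z0 [Z0 b] b] b] b]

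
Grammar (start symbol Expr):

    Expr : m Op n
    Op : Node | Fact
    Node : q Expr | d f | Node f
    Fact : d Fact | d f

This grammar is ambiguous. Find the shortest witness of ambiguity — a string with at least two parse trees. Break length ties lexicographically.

length 4: m d f n has 2 parse trees

Two derivations of m d f n:
  Expr ⇒ m Op n ⇒ m Node n ⇒ m d f n
  Expr ⇒ m Op n ⇒ m Fact n ⇒ m d f n

m d f n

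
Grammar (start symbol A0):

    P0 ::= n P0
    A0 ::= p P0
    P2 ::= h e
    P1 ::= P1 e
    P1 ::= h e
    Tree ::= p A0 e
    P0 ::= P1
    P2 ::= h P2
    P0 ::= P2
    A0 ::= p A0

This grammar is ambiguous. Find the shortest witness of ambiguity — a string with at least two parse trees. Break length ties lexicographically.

length 3: p h e has 2 parse trees

Two derivations of p h e:
  A0 ⇒ p P0 ⇒ p P1 ⇒ p h e
  A0 ⇒ p P0 ⇒ p P2 ⇒ p h e

p h e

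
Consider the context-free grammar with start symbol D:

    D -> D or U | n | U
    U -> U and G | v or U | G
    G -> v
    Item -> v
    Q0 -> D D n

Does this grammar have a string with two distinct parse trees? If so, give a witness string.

Witness: v or v

Derivation 1: D ⇒ D or U ⇒ U or U ⇒ G or U ⇒ v or U ⇒ v or G ⇒ v or v
Derivation 2: D ⇒ U ⇒ v or U ⇒ v or G ⇒ v or v

Two distinct leftmost derivations for the same string.

Ambiguous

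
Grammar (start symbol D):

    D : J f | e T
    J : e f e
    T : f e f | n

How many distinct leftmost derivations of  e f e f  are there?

2

Parse trees for e f e f:
  [D [J e f e] f]
  [D e [T f e f]]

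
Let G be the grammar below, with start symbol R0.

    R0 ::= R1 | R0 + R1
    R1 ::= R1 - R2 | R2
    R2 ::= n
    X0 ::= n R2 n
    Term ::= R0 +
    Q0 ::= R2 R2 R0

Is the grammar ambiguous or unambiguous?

Unambiguous

Only R0, R1, R2 are reachable from R0; ignoring the rest: R0 → R0 + R1 | R1  ;  R1 → R1 - R2 | R2  — a left-associative chain with R2 at the bottom. Each string factors uniquely by precedence.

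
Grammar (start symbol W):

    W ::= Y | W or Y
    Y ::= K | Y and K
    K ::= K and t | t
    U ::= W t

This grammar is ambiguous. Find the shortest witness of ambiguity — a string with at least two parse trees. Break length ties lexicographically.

t and t

length 1: no string has ≥2 trees
length 3: t and t has 2 parse trees

Two derivations of t and t:
  W ⇒ Y ⇒ K ⇒ K and t ⇒ t and t
  W ⇒ Y ⇒ Y and K ⇒ K and K ⇒ t and K ⇒ t and t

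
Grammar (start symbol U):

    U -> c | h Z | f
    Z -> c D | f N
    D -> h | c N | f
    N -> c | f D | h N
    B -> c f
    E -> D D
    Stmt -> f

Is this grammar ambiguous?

Unambiguous

Only U, Z, D, N are reachable from U; ignoring the rest: The reachable rules are right-linear with at most one rule per (nonterminal, next-terminal) pair. Each input token forces the next rule, so parsing is deterministic.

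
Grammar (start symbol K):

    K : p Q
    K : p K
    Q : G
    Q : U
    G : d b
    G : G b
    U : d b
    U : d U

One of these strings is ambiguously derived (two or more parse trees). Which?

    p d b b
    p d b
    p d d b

p d b

p d b b: 1 tree
p d b: 2 trees
p d d b: 1 tree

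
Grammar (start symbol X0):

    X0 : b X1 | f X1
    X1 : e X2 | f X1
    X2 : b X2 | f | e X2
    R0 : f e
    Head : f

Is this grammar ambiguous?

Unambiguous

(R0, Head are unreachable from X0, so their rules don't affect L(X0).) Each reachable nonterminal has at most one production per leading terminal, and all productions are right-linear; the derivation is determined token-by-token.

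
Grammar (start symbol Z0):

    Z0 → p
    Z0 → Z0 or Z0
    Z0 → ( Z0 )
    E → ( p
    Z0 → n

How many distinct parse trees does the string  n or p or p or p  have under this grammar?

Parse trees for n or p or p or p:
  [Z0 [Z0 n] or [Z0 [Z0 p] or [Z0 [Z0 p] or [Z0 p]]]]
  [Z0 [Z0 n] or [Z0 [Z0 [Z0 p] or [Z0 p]] or [Z0 p]]]
  [Z0 [Z0 [Z0 n] or [Z0 p]] or [Z0 [Z0 p] or [Z0 p]]]
  [Z0 [Z0 [Z0 n] or [Z0 [Z0 p] or [Z0 p]]] or [Z0 p]]
  [Z0 [Z0 [Z0 [Z0 n] or [Z0 p]] or [Z0 p]] or [Z0 p]]

5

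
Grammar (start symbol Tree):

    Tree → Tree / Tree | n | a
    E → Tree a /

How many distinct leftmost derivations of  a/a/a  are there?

Parse trees for a/a/a:
  [Tree [Tree a] / [Tree [Tree a] / [Tree a]]]
  [Tree [Tree [Tree a] / [Tree a]] / [Tree a]]

2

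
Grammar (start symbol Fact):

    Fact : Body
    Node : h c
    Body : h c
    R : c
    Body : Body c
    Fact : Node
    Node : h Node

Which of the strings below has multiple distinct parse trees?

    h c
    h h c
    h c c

h c: 2 trees
h h c: 1 tree
h c c: 1 tree

h c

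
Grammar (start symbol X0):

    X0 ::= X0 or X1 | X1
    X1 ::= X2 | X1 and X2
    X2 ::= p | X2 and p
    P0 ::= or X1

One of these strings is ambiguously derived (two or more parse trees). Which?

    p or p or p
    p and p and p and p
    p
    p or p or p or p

p or p or p: 1 tree
p and p and p and p: 8 trees
p: 1 tree
p or p or p or p: 1 tree

p and p and p and p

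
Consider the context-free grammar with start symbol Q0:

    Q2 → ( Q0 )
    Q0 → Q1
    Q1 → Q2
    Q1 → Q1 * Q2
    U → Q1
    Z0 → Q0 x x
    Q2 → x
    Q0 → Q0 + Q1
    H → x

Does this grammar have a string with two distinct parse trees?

(U, H, Z0 are unreachable from Q0, so their rules don't affect L(Q0).) The grammar is stratified — Q0 handles '+' (left-recursive), Q1 handles '*', Q2 atoms. Each operator has a fixed associativity and precedence level, so every string has one parse.

Unambiguous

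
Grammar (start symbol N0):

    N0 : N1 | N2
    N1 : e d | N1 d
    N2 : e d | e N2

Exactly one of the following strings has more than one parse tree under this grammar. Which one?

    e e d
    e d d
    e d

e d

e e d: 1 tree
e d d: 1 tree
e d: 2 trees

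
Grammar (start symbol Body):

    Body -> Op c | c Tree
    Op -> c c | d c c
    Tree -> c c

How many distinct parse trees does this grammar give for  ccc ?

2

Parse trees for ccc:
  [Body [Op c c] c]
  [Body c [Tree c c]]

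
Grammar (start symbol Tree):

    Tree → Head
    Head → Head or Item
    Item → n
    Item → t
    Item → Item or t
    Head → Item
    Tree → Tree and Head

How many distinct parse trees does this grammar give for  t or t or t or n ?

Parse trees for t or t or t or n:
  [Tree [Head [Head [Head [Item t]] or [Item [Item t] or t]] or [Item n]]]
  [Tree [Head [Head [Head [Head [Item t]] or [Item t]] or [Item t]] or [Item n]]]
  [Tree [Head [Head [Head [Item [Item t] or t]] or [Item t]] or [Item n]]]
  [Tree [Head [Head [Item [Item [Item t] or t] or t]] or [Item n]]]

4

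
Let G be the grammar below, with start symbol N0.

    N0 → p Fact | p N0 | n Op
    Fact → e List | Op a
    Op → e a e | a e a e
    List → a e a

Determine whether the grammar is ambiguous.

Ambiguous

Witness: p e a e a

Derivation 1: N0 ⇒ p Fact ⇒ p e List ⇒ p e a e a
Derivation 2: N0 ⇒ p Fact ⇒ p Op a ⇒ p e a e a

Two distinct leftmost derivations for the same string.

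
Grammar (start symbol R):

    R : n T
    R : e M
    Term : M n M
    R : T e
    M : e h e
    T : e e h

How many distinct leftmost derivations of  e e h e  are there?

2

Parse trees for e e h e:
  [R e [M e h e]]
  [R [T e e h] e]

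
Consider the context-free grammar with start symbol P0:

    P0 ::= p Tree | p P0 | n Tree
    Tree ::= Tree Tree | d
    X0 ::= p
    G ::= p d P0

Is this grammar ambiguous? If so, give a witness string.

Ambiguous

Witness: n d d d

Derivation 1: P0 ⇒ n Tree ⇒ n Tree Tree ⇒ n Tree Tree Tree ⇒ n d Tree Tree ⇒ n d d Tree ⇒ n d d d
Derivation 2: P0 ⇒ n Tree ⇒ n Tree Tree ⇒ n d Tree ⇒ n d Tree Tree ⇒ n d d Tree ⇒ n d d d

Two distinct leftmost derivations for the same string.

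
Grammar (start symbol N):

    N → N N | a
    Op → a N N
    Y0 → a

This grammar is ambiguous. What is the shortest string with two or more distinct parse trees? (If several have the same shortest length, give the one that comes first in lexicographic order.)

a a a

length 1: no string has ≥2 trees
length 2: no string has ≥2 trees
length 3: a a a has 2 parse trees

Two derivations of a a a:
  N ⇒ N N ⇒ N N N ⇒ a N N ⇒ a a N ⇒ a a a
  N ⇒ N N ⇒ a N ⇒ a N N ⇒ a a N ⇒ a a a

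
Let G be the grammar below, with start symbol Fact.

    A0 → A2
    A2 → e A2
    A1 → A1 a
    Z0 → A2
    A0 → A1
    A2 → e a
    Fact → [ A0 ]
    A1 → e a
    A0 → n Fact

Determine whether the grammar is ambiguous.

Witness: [ e a ]

Derivation 1: Fact ⇒ [ A0 ] ⇒ [ A2 ] ⇒ [ e a ]
Derivation 2: Fact ⇒ [ A0 ] ⇒ [ A1 ] ⇒ [ e a ]

Two distinct leftmost derivations for the same string.

Ambiguous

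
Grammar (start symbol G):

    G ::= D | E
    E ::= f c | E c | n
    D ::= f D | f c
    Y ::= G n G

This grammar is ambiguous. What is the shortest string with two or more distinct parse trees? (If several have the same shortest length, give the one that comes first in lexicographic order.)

f c

length 1: no string has ≥2 trees
length 2: f c has 2 parse trees

Two derivations of f c:
  G ⇒ D ⇒ f c
  G ⇒ E ⇒ f c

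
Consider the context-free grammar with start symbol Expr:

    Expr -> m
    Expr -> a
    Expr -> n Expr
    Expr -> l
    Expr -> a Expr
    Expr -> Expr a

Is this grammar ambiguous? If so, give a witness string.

Witness: a a

Derivation 1: Expr ⇒ a Expr ⇒ a a
Derivation 2: Expr ⇒ Expr a ⇒ a a

Two distinct leftmost derivations for the same string.

Ambiguous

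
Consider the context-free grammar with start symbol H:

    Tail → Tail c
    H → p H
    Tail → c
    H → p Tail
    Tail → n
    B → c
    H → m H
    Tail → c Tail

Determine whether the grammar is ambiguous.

Witness: p c c

Derivation 1: H ⇒ p Tail ⇒ p Tail c ⇒ p c c
Derivation 2: H ⇒ p Tail ⇒ p c Tail ⇒ p c c

Two distinct leftmost derivations for the same string.

Ambiguous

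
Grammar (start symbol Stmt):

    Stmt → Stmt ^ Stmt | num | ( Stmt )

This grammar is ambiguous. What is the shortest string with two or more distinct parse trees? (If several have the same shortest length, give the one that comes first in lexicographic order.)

length 1: no string has ≥2 trees
length 3: no string has ≥2 trees
length 5: num ^ num ^ num has 2 parse trees

Two derivations of num ^ num ^ num:
  Stmt ⇒ Stmt ^ Stmt ⇒ Stmt ^ Stmt ^ Stmt ⇒ num ^ Stmt ^ Stmt ⇒ num ^ num ^ Stmt ⇒ num ^ num ^ num
  Stmt ⇒ Stmt ^ Stmt ⇒ num ^ Stmt ⇒ num ^ Stmt ^ Stmt ⇒ num ^ num ^ Stmt ⇒ num ^ num ^ num

num ^ num ^ num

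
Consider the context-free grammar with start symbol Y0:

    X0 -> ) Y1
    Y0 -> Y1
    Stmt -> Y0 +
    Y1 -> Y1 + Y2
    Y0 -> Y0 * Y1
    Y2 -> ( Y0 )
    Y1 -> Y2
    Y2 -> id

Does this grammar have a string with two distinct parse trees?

Unambiguous

Only Y0, Y1, Y2 are reachable from Y0; ignoring the rest: Y0 → Y0 * Y1 | Y1  ;  Y1 → Y1 + Y2 | Y2  — a left-associative chain with Y2 at the bottom. Each string factors uniquely by precedence.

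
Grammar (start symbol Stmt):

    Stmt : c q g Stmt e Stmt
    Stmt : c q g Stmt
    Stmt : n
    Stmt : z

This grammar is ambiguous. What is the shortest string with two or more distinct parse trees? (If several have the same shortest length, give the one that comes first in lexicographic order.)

length 1: no string has ≥2 trees
length 4: no string has ≥2 trees
length 6: no string has ≥2 trees
length 7: no string has ≥2 trees
length 9: c q g c q g n e n has 2 parse trees

Two derivations of c q g c q g n e n:
  Stmt ⇒ c q g Stmt e Stmt ⇒ c q g c q g Stmt e Stmt ⇒ c q g c q g n e Stmt ⇒ c q g c q g n e n
  Stmt ⇒ c q g Stmt ⇒ c q g c q g Stmt e Stmt ⇒ c q g c q g n e Stmt ⇒ c q g c q g n e n

c q g c q g n e n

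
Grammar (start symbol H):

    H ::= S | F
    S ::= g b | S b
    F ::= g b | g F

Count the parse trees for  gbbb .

Parse trees for gbbb:
  [H [S [S [S g b] b] b]]

1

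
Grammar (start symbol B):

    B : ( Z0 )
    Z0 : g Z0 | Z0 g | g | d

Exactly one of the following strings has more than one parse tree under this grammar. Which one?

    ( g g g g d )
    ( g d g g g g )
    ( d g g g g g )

( g g g g d ): 1 tree
( g d g g g g ): 5 trees
( d g g g g g ): 1 tree

( g d g g g g )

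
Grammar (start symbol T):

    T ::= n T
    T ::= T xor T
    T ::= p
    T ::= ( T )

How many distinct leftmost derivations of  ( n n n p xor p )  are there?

4

Parse trees for ( n n n p xor p ):
  [T ( [T n [T n [T n [T [T p] xor [T p]]]]] )]
  [T ( [T n [T n [T [T n [T p]] xor [T p]]]] )]
  [T ( [T n [T [T n [T n [T p]]] xor [T p]]] )]
  [T ( [T [T n [T n [T n [T p]]]] xor [T p]] )]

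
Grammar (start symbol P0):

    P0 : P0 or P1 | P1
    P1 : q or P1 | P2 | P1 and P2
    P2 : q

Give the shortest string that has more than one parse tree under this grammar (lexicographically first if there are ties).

length 1: no string has ≥2 trees
length 3: q or q has 2 parse trees

Two derivations of q or q:
  P0 ⇒ P0 or P1 ⇒ P1 or P1 ⇒ P2 or P1 ⇒ q or P1 ⇒ q or P2 ⇒ q or q
  P0 ⇒ P1 ⇒ q or P1 ⇒ q or P2 ⇒ q or q

q or q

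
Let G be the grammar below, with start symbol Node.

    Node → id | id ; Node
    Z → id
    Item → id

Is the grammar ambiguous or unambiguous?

Unambiguous

(Z, Item are unreachable from Node, so their rules don't affect L(Node).) The reachable grammar is A → atom sep A | atom. Each atom is followed by either the separator (recurse) or end-of-string (stop) — no choice point.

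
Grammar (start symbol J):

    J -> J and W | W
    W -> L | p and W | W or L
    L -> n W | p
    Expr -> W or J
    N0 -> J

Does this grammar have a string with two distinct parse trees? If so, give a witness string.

Ambiguous

Witness: p and p

Derivation 1: J ⇒ J and W ⇒ W and W ⇒ L and W ⇒ p and W ⇒ p and L ⇒ p and p
Derivation 2: J ⇒ W ⇒ p and W ⇒ p and L ⇒ p and p

Two distinct leftmost derivations for the same string.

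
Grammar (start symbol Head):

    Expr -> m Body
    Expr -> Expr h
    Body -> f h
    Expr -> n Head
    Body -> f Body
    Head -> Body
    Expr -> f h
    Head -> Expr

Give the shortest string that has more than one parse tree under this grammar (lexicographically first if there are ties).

length 2: f h has 2 parse trees

Two derivations of f h:
  Head ⇒ Body ⇒ f h
  Head ⇒ Expr ⇒ f h

f h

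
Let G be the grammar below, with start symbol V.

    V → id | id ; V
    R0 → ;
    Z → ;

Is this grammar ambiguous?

Only V is reachable from V; ignoring the rest: The reachable grammar is A → atom sep A | atom. Each atom is followed by either the separator (recurse) or end-of-string (stop) — no choice point.

Unambiguous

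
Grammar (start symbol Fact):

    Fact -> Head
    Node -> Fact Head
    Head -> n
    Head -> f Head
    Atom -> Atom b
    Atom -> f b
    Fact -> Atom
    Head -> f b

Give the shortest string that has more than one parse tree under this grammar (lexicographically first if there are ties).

length 1: no string has ≥2 trees
length 2: f b has 2 parse trees

Two derivations of f b:
  Fact ⇒ Head ⇒ f b
  Fact ⇒ Atom ⇒ f b

f b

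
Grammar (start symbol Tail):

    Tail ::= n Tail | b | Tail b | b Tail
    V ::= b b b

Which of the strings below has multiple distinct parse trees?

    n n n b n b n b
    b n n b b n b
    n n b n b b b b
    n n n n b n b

n n b n b b b b

n n n b n b n b: 1 tree
b n n b b n b: 1 tree
n n b n b b b b: 64 trees
n n n n b n b: 1 tree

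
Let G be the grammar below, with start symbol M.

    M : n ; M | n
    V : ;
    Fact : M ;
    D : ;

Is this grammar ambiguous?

Unambiguous

Only M is reachable from M; ignoring the rest: The reachable grammar is A → atom sep A | atom. Each atom is followed by either the separator (recurse) or end-of-string (stop) — no choice point.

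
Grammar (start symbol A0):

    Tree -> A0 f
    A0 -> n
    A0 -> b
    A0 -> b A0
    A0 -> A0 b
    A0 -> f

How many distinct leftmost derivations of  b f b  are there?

Parse trees for b f b:
  [A0 b [A0 [A0 f] b]]
  [A0 [A0 b [A0 f]] b]

2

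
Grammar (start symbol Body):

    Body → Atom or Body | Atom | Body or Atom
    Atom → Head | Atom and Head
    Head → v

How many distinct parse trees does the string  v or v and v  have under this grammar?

2

Parse trees for v or v and v:
  [Body [Atom [Head v]] or [Body [Atom [Atom [Head v]] and [Head v]]]]
  [Body [Body [Atom [Head v]]] or [Atom [Atom [Head v]] and [Head v]]]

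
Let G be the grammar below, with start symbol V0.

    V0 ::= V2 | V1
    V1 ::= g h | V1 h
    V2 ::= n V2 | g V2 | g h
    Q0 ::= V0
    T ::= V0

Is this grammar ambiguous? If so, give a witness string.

Witness: g h

Derivation 1: V0 ⇒ V2 ⇒ g h
Derivation 2: V0 ⇒ V1 ⇒ g h

Two distinct leftmost derivations for the same string.

Ambiguous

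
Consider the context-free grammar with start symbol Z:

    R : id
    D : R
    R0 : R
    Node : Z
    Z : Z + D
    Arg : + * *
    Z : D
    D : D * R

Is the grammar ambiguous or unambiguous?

Only Z, D, R are reachable from Z; ignoring the rest: This is a standard precedence ladder (Z over D over R), with each level left-recursive on its own operator ('+' at Z, '*' at D). That structure is LR(1), hence unambiguous.

Unambiguous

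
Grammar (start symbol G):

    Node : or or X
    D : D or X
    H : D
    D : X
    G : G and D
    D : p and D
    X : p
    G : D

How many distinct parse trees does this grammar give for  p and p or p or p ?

Parse trees for p and p or p or p:
  [G [G [D [X p]]] and [D [D [D [X p]] or [X p]] or [X p]]]
  [G [D [D [D p and [D [X p]]] or [X p]] or [X p]]]
  [G [D [D p and [D [D [X p]] or [X p]]] or [X p]]]
  [G [D p and [D [D [D [X p]] or [X p]] or [X p]]]]

4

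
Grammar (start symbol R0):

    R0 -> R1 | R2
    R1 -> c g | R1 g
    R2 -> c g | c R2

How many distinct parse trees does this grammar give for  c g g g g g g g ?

1

Parse trees for c g g g g g g g:
  [R0 [R1 [R1 [R1 [R1 [R1 [R1 [R1 c g] g] g] g] g] g] g]]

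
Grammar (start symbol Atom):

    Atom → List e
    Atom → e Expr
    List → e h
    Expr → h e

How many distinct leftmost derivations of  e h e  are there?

Parse trees for e h e:
  [Atom [List e h] e]
  [Atom e [Expr h e]]

2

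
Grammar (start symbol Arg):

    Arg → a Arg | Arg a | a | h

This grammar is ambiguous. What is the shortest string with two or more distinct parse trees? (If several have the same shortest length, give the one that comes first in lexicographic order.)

a a

length 1: no string has ≥2 trees
length 2: a a has 2 parse trees

Two derivations of a a:
  Arg ⇒ a Arg ⇒ a a
  Arg ⇒ Arg a ⇒ a a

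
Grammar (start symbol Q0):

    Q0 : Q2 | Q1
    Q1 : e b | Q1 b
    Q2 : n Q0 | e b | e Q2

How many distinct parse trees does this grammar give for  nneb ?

2

Parse trees for nneb:
  [Q0 [Q2 n [Q0 [Q2 n [Q0 [Q2 e b]]]]]]
  [Q0 [Q2 n [Q0 [Q2 n [Q0 [Q1 e b]]]]]]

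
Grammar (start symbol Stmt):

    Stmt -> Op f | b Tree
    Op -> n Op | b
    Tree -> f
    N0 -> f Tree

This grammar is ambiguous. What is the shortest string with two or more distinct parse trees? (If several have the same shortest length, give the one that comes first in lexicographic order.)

length 2: b f has 2 parse trees

Two derivations of b f:
  Stmt ⇒ Op f ⇒ b f
  Stmt ⇒ b Tree ⇒ b f

b f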